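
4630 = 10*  463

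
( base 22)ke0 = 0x2704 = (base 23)ik6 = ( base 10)9988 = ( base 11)7560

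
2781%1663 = 1118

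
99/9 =11 = 11.00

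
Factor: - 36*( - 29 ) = 1044 = 2^2*3^2*29^1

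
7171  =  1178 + 5993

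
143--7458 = 7601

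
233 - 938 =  -705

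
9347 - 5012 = 4335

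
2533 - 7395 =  - 4862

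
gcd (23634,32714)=2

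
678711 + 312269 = 990980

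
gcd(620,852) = 4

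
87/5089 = 87/5089 = 0.02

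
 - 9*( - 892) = 8028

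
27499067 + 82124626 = 109623693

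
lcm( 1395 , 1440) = 44640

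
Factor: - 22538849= - 22538849^1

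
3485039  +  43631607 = 47116646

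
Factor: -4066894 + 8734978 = 4668084 = 2^2  *3^3*43223^1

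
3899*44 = 171556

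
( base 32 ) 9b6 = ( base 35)7sj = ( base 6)112154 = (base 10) 9574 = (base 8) 22546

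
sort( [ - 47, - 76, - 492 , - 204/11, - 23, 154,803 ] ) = [ - 492, - 76, -47, - 23,-204/11, 154,803] 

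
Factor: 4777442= 2^1*17^1*227^1*619^1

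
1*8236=8236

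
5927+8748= 14675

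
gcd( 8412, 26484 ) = 12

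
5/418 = 5/418   =  0.01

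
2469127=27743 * 89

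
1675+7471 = 9146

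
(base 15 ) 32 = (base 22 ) 23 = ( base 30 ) 1H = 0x2f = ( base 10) 47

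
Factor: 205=5^1*41^1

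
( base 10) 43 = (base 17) 29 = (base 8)53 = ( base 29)1e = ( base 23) 1K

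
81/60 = 1 + 7/20 = 1.35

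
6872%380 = 32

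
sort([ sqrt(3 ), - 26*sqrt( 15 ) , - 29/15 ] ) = [ - 26*sqrt( 15), - 29/15,  sqrt( 3)]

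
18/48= 3/8 = 0.38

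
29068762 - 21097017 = 7971745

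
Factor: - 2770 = -2^1*5^1*277^1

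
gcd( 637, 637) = 637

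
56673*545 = 30886785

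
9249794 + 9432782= 18682576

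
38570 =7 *5510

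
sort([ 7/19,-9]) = [ - 9, 7/19]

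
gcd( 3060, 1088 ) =68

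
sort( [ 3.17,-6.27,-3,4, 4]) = [  -  6.27, - 3,3.17, 4,4]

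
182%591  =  182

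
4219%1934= 351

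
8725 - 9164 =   -  439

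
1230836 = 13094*94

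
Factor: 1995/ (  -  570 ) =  - 2^( - 1)*7^1 = - 7/2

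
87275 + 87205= 174480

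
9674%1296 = 602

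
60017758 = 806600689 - 746582931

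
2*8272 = 16544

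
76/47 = 76/47  =  1.62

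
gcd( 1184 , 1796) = 4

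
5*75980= 379900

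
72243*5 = 361215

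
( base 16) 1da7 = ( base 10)7591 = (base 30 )8d1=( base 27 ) AB4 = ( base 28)9J3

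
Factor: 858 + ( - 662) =196 = 2^2*7^2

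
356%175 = 6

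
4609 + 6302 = 10911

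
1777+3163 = 4940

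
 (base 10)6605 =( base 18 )126h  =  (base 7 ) 25154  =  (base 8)14715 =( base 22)DE5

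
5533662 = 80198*69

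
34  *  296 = 10064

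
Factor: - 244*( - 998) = 243512 = 2^3*61^1*499^1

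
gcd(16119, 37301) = 1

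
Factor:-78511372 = -2^2*17^1*1154579^1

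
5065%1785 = 1495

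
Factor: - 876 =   -  2^2*3^1*73^1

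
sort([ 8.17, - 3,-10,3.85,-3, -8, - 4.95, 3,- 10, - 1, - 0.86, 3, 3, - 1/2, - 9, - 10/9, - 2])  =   [ - 10, - 10, - 9, - 8,-4.95, - 3, - 3, - 2,-10/9, - 1, - 0.86, - 1/2 , 3, 3, 3,3.85,  8.17]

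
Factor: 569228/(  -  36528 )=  - 187/12 = -  2^( - 2) * 3^( - 1 )*11^1* 17^1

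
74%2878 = 74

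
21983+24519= 46502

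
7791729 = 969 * 8041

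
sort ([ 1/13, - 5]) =[  -  5,1/13] 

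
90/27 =3 + 1/3 = 3.33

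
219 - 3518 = - 3299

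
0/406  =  0 = 0.00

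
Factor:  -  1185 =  - 3^1*5^1*79^1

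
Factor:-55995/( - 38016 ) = 18665/12672 = 2^( - 7)*3^ ( - 2)*5^1*11^( - 1)*3733^1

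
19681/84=19681/84 = 234.30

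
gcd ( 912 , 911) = 1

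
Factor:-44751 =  - 3^1*7^1 *2131^1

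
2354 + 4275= 6629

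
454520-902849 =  - 448329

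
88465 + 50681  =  139146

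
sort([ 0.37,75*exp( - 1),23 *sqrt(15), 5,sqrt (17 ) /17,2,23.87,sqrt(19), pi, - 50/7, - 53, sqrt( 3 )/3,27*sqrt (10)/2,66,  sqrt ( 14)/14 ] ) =[-53,  -  50/7,sqrt(17)/17 , sqrt( 14 ) /14,0.37, sqrt (3)/3,2,pi,sqrt( 19 ),5 , 23.87,75  *  exp( -1),27*sqrt( 10) /2  ,  66,23*sqrt( 15) ] 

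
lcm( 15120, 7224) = 650160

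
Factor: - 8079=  - 3^1*2693^1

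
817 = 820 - 3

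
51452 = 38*1354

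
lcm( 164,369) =1476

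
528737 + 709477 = 1238214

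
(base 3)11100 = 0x75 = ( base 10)117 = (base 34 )3F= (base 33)3i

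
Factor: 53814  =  2^1*3^1*8969^1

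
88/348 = 22/87 = 0.25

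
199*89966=17903234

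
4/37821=4/37821=0.00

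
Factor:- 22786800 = - 2^4 * 3^1*5^2 *17^1 * 1117^1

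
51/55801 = 51/55801 =0.00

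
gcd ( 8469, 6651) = 9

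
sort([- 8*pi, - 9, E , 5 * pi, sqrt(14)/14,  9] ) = [- 8*pi,  -  9, sqrt ( 14 )/14 , E,9, 5*pi ] 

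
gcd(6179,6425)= 1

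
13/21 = 13/21 = 0.62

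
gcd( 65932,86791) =1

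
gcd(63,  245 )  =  7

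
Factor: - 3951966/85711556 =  - 1975983/42855778 = - 2^ ( - 1)*3^1*7^( - 1)*43^( -1)*257^(-1 )*277^ ( - 1)*709^1  *929^1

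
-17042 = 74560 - 91602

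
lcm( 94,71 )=6674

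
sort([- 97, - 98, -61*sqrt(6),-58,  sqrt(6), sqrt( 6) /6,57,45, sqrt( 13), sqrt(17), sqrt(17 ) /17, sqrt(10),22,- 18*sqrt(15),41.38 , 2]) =[ - 61*sqrt(6), - 98,- 97,  -  18*sqrt( 15 ), - 58  ,  sqrt(17)/17, sqrt(6) /6,2,sqrt( 6),  sqrt(10), sqrt( 13 ),sqrt(17 ),22, 41.38,45, 57]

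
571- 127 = 444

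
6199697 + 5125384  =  11325081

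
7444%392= 388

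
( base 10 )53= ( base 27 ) 1q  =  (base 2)110101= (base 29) 1o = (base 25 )23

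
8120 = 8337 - 217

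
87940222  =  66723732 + 21216490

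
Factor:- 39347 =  - 7^2*11^1*73^1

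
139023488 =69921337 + 69102151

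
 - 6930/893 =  - 6930/893=- 7.76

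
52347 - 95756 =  - 43409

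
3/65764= 3/65764 = 0.00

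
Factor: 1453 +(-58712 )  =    -  57259 = - 57259^1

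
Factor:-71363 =-71363^1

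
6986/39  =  179+5/39  =  179.13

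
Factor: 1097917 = 467^1*2351^1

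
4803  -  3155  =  1648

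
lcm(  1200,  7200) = 7200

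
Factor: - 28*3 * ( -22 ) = 1848 = 2^3*3^1*7^1*11^1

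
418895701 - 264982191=153913510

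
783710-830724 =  - 47014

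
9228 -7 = 9221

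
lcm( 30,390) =390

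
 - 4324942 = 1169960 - 5494902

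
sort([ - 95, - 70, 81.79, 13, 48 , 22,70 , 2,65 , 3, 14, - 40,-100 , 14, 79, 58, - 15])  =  [ - 100, - 95, - 70, - 40,-15, 2, 3, 13, 14, 14, 22, 48,58, 65, 70,79, 81.79 ] 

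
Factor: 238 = 2^1 * 7^1*17^1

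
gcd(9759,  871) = 1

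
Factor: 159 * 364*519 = 30037644 = 2^2 * 3^2*7^1 *13^1*53^1 * 173^1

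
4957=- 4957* ( - 1)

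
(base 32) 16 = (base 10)38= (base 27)1b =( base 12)32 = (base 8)46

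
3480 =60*58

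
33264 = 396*84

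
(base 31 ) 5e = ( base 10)169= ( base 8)251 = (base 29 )5o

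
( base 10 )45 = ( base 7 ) 63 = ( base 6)113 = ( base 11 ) 41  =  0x2D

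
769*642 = 493698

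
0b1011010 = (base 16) 5a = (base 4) 1122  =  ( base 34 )2M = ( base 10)90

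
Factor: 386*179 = 2^1 *179^1*193^1 = 69094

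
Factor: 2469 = 3^1*823^1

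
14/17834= 7/8917 = 0.00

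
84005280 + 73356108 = 157361388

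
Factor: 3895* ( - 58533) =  - 3^1*5^1*19^1*41^1*109^1*179^1 =-227986035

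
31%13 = 5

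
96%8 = 0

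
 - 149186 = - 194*769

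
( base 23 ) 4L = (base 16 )71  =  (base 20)5d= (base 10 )113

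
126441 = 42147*3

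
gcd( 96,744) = 24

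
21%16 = 5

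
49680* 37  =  1838160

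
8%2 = 0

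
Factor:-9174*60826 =-2^2*3^1*11^1*17^1*139^1*1789^1 = - 558017724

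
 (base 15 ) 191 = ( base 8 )551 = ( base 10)361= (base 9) 441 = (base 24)F1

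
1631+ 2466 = 4097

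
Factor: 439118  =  2^1 * 29^1* 67^1*113^1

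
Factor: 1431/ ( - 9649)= -3^3*53^1 *9649^( - 1)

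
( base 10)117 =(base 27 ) 49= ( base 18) 69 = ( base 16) 75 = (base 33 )3I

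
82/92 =41/46 = 0.89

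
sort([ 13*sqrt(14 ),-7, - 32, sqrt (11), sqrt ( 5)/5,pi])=[ - 32,-7, sqrt( 5 ) /5,pi  ,  sqrt( 11),13 * sqrt(14) ] 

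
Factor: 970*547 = 2^1  *  5^1*97^1 * 547^1=530590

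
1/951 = 1/951=0.00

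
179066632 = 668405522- 489338890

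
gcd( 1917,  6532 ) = 71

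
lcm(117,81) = 1053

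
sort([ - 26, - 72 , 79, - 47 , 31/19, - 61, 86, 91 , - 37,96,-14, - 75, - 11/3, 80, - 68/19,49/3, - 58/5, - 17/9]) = [ - 75, - 72, - 61, - 47, -37, - 26, - 14, - 58/5, - 11/3, - 68/19, - 17/9, 31/19 , 49/3, 79,  80, 86,91, 96] 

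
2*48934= 97868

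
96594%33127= 30340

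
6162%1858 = 588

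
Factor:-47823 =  - 3^1*19^1*839^1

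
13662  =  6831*2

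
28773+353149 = 381922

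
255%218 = 37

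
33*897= 29601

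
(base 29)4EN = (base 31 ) 3TB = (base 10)3793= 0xed1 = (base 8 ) 7321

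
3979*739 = 2940481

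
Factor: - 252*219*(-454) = 25055352=2^3*3^3*7^1*73^1*227^1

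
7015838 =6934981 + 80857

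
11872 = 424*28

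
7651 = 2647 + 5004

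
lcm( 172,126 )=10836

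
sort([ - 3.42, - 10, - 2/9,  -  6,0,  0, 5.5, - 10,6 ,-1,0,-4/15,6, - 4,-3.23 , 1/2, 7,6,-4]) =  [ - 10,-10, -6,- 4,-4, - 3.42,-3.23,-1, - 4/15,-2/9, 0 , 0 , 0,1/2,5.5, 6, 6,6,7 ]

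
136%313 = 136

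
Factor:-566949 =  - 3^1*188983^1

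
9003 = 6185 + 2818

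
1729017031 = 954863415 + 774153616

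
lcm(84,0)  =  0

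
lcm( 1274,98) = 1274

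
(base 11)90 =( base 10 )99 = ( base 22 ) 4B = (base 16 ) 63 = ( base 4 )1203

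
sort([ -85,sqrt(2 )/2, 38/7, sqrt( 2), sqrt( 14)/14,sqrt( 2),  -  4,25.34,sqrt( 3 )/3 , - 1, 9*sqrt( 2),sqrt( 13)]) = [ -85,  -  4, - 1, sqrt( 14)/14, sqrt( 3 ) /3, sqrt( 2)/2,  sqrt( 2 )  ,  sqrt( 2 ),  sqrt( 13) , 38/7, 9*sqrt( 2), 25.34] 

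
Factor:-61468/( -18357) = 2^2 * 3^( -1)*11^2*29^( -1 )*127^1*211^( - 1 )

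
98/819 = 14/117 = 0.12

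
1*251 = 251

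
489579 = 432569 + 57010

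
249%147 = 102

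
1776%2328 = 1776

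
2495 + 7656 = 10151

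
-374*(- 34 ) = 12716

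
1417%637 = 143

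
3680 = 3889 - 209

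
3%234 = 3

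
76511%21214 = 12869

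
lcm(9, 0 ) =0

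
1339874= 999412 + 340462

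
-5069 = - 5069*1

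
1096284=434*2526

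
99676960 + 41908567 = 141585527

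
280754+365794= 646548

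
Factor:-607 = - 607^1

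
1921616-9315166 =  - 7393550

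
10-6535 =-6525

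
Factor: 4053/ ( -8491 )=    - 3^1*193^1*1213^(-1)  =  - 579/1213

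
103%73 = 30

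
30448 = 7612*4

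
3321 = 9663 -6342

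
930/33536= 465/16768  =  0.03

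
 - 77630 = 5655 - 83285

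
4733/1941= 4733/1941 = 2.44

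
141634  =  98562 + 43072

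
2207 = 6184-3977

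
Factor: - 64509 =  - 3^1*21503^1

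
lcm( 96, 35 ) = 3360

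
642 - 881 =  - 239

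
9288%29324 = 9288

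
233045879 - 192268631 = 40777248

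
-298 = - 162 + - 136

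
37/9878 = 37/9878 = 0.00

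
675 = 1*675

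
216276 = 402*538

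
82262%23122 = 12896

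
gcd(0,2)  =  2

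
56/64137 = 56/64137 = 0.00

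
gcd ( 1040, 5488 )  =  16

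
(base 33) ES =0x1ea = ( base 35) E0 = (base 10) 490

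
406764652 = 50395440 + 356369212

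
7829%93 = 17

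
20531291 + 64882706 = 85413997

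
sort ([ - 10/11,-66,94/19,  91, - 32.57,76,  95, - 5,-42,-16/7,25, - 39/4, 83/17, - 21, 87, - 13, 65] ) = [ - 66, - 42 , - 32.57,  -  21, - 13, - 39/4,  -  5, - 16/7, - 10/11,  83/17, 94/19, 25,65,76, 87,  91, 95] 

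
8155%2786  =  2583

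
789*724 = 571236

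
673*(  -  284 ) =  - 191132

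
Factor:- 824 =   -  2^3*103^1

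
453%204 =45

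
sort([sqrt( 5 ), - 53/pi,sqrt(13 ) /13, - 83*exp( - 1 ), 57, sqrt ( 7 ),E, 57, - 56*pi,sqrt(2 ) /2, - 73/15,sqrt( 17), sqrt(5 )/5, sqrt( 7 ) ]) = [ - 56*pi, - 83*exp( - 1) , - 53/pi, - 73/15, sqrt(13) /13, sqrt(5 ) /5,sqrt( 2 ) /2 , sqrt(5), sqrt(7 ),sqrt(7), E, sqrt(17 ), 57, 57]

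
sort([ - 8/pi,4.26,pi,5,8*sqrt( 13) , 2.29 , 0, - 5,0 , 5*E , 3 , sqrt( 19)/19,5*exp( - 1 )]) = [ - 5, - 8/pi, 0 , 0,sqrt( 19 ) /19, 5*exp( - 1 ), 2.29,3, pi , 4.26, 5,5*E,8*sqrt( 13) ]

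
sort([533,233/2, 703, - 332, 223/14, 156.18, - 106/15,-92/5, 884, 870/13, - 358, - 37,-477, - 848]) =[-848 ,-477 ,- 358,-332, - 37, - 92/5, - 106/15,223/14,  870/13,233/2,  156.18,533, 703 , 884 ] 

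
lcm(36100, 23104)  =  577600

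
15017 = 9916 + 5101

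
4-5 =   -  1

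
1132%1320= 1132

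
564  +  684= 1248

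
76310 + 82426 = 158736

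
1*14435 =14435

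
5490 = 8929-3439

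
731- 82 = 649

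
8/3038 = 4/1519 = 0.00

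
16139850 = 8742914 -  - 7396936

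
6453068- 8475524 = - 2022456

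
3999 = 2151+1848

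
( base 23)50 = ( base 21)5a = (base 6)311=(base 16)73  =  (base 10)115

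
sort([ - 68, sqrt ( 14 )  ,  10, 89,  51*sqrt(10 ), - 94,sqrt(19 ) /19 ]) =[-94, - 68,sqrt ( 19 )/19, sqrt(14),10, 89,51*sqrt ( 10)]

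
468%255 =213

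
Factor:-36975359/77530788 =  - 2^( -2)*3^(  -  2)*59^1*626701^1*2153633^( - 1 ) 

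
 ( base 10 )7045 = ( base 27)9HP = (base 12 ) 40b1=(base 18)13d7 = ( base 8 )15605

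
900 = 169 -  -731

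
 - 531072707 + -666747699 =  - 1197820406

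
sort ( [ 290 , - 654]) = [  -  654,290] 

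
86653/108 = 802 + 37/108 = 802.34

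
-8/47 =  - 1 + 39/47  =  -0.17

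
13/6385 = 13/6385 = 0.00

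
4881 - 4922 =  - 41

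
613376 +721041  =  1334417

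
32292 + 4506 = 36798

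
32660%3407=1997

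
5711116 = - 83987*( - 68) 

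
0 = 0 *692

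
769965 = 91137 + 678828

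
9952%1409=89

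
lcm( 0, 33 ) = 0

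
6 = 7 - 1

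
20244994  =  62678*323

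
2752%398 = 364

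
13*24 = 312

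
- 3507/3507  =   - 1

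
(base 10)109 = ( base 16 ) 6d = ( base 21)54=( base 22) 4L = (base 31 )3g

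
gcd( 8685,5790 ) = 2895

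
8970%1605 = 945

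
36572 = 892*41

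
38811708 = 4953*7836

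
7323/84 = 87 + 5/28   =  87.18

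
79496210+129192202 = 208688412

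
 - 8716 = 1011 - 9727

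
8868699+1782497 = 10651196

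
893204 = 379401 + 513803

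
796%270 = 256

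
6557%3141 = 275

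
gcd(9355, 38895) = 5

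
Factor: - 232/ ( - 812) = 2/7 = 2^1 * 7^( - 1 ) 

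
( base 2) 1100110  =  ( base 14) 74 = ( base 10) 102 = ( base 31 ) 39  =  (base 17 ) 60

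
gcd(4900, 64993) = 1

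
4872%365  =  127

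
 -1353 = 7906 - 9259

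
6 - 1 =5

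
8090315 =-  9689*( - 835)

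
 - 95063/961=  - 99 + 76/961 = - 98.92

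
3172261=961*3301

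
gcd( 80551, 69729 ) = 1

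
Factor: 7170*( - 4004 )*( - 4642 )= 2^4*3^1*5^1 * 7^1*11^2* 13^1*211^1*239^1 = 133265692560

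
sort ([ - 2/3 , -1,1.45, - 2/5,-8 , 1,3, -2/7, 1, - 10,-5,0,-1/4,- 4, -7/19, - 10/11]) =[  -  10 , - 8,-5,-4,-1 , - 10/11, -2/3,-2/5, - 7/19,-2/7, - 1/4,  0, 1, 1,1.45,3]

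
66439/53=1253 + 30/53 = 1253.57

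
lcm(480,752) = 22560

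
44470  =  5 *8894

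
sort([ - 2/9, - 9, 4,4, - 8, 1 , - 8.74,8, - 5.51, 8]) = [ - 9, - 8.74, - 8,  -  5.51, - 2/9 , 1,  4, 4 , 8, 8] 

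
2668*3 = 8004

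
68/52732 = 17/13183 = 0.00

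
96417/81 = 3571/3 = 1190.33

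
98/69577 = 98/69577 = 0.00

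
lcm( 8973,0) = 0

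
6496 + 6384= 12880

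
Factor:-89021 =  - 89021^1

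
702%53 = 13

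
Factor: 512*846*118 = 51111936 = 2^11*3^2*  47^1*59^1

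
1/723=1/723 = 0.00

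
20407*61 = 1244827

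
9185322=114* 80573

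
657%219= 0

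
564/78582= 94/13097  =  0.01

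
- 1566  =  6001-7567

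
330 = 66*5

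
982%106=28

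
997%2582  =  997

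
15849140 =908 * 17455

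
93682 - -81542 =175224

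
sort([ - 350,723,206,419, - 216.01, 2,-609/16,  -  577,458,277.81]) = [ - 577, - 350,  -  216.01, - 609/16,2, 206,277.81,419,458, 723]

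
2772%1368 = 36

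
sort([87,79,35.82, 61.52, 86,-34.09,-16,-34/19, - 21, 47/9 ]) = [ - 34.09,  -  21,-16,-34/19,47/9, 35.82, 61.52,79, 86, 87 ] 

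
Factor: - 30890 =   -  2^1*5^1*3089^1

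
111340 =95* 1172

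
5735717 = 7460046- 1724329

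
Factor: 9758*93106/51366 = 64894882/3669 = 2^1*3^(-1) * 13^1*17^1*41^1*1223^( - 1)*3581^1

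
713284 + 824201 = 1537485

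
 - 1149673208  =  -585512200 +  -564161008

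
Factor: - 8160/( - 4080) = 2^1 = 2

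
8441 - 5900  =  2541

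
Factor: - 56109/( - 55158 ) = 2^(-1)*29^( - 1)*59^1 = 59/58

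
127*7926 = 1006602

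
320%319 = 1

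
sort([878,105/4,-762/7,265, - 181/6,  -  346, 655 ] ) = [ - 346,  -  762/7, -181/6, 105/4,265,655,878 ] 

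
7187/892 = 8 + 51/892 = 8.06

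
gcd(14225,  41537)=569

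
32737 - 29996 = 2741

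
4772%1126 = 268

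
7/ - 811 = -1 + 804/811 = -  0.01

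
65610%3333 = 2283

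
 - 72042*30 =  - 2161260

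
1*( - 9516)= - 9516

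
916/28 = 229/7 = 32.71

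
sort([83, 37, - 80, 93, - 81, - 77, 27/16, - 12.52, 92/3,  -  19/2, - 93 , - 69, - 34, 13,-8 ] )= [ - 93 , - 81 , - 80 ,- 77,-69 ,  -  34, - 12.52 , - 19/2, - 8, 27/16 , 13,92/3, 37, 83, 93 ] 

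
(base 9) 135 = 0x71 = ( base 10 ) 113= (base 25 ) 4D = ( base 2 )1110001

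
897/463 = 1+434/463 = 1.94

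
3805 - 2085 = 1720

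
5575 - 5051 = 524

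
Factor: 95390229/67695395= 3^1 * 5^(-1)*11^2 *262783^1*13539079^( -1 ) 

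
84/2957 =84/2957  =  0.03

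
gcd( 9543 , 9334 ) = 1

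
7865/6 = 1310 + 5/6  =  1310.83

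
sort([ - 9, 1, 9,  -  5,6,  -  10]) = [ - 10, - 9, - 5, 1, 6,  9]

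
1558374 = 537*2902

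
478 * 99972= 47786616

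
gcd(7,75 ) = 1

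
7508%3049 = 1410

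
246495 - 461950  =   - 215455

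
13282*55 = 730510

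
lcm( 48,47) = 2256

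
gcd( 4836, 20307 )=3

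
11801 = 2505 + 9296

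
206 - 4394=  - 4188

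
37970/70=3797/7 = 542.43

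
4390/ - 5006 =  - 2195/2503   =  -  0.88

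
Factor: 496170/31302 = 5^1*  47^( - 1)*149^1 = 745/47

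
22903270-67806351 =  - 44903081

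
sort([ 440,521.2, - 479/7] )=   [  -  479/7, 440,521.2 ]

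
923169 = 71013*13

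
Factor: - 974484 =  - 2^2*3^3*7^1*1289^1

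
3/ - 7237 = - 1 + 7234/7237 = - 0.00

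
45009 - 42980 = 2029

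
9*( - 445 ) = -4005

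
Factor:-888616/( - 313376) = 2^( - 2 )*7^( - 1)*277^1*401^1*1399^( - 1)=111077/39172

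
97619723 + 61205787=158825510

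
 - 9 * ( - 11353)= 102177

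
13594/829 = 16 + 330/829=16.40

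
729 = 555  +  174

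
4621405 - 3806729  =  814676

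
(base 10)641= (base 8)1201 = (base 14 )33b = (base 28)mp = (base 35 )ib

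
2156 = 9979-7823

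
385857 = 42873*9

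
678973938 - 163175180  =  515798758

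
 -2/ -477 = 2/477   =  0.00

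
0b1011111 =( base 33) 2T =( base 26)3H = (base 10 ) 95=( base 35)2p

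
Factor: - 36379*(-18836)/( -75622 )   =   - 342617422/37811 = -2^1*7^1*17^1*277^1*5197^1*37811^(  -  1 ) 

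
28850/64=14425/32 = 450.78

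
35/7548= 35/7548  =  0.00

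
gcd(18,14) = 2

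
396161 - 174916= 221245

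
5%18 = 5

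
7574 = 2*3787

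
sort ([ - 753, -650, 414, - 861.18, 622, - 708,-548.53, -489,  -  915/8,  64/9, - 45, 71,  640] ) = [ -861.18,  -  753 ,-708,-650, - 548.53, - 489,- 915/8,-45,64/9, 71, 414,622, 640]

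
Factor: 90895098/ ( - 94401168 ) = -2^( -3) * 7^2 * 43^( - 1 )*45737^( - 1)*309167^1 = - 15149183/15733528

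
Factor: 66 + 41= 107 = 107^1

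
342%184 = 158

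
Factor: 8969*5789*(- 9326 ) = -2^1 *7^1*827^1*4663^1*8969^1 = - 484220291366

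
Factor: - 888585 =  - 3^1*5^1*59239^1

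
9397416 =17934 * 524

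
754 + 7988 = 8742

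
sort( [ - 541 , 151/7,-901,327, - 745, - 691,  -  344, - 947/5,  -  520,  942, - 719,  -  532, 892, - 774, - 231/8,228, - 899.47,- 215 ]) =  [ - 901,-899.47, - 774  , - 745,-719, - 691, - 541, -532,  -  520, - 344, - 215, - 947/5,-231/8  ,  151/7, 228,327,892, 942] 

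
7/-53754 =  - 1 + 53747/53754 = - 0.00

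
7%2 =1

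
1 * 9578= 9578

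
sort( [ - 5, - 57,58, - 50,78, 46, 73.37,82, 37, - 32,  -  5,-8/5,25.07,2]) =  [ - 57, - 50,-32,-5, - 5, - 8/5, 2,25.07, 37, 46, 58, 73.37, 78, 82]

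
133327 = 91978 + 41349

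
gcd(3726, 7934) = 2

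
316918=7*45274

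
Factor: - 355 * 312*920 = -2^6 *3^1*5^2*13^1 *23^1 * 71^1  =  - 101899200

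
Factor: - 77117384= -2^3*9639673^1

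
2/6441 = 2/6441 = 0.00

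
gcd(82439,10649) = 1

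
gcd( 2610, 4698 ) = 522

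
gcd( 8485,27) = 1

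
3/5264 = 3/5264 = 0.00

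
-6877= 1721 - 8598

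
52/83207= 52/83207 = 0.00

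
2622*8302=21767844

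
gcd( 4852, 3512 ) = 4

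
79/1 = 79=79.00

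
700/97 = 7 + 21/97 = 7.22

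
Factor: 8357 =61^1*137^1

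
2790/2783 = 1+7/2783 = 1.00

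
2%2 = 0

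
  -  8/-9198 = 4/4599 = 0.00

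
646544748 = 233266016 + 413278732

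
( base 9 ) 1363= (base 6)4433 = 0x405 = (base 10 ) 1029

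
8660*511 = 4425260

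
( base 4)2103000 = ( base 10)9408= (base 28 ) C00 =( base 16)24c0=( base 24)g80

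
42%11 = 9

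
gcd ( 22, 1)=1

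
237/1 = 237 = 237.00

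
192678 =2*96339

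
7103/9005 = 7103/9005 = 0.79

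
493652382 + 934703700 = 1428356082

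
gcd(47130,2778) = 6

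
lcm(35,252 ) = 1260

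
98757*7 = 691299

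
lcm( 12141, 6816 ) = 388512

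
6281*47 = 295207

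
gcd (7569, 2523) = 2523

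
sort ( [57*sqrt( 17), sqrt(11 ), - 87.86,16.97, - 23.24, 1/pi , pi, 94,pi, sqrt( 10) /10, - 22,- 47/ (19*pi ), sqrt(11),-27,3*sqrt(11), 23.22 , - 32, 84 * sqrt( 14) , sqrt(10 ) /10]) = [ - 87.86, - 32, - 27, - 23.24, - 22,  -  47/(19*pi ),sqrt(10 )/10, sqrt(10) /10,1/pi  ,  pi,  pi , sqrt(11 ) , sqrt( 11), 3 * sqrt( 11),16.97, 23.22,  94, 57*sqrt(17 ),  84*sqrt( 14 )]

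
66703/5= 13340 + 3/5 = 13340.60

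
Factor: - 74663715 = -3^1*5^1*7^1*251^1*2833^1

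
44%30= 14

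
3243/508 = 6 + 195/508=6.38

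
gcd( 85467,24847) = 1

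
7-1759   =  -1752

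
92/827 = 92/827  =  0.11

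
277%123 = 31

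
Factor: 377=13^1*29^1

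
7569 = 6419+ 1150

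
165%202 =165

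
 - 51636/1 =-51636 =-51636.00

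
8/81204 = 2/20301 =0.00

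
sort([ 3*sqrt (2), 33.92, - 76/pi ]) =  [ - 76/pi,3*sqrt( 2 ), 33.92]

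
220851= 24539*9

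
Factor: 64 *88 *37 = 2^9*11^1 * 37^1  =  208384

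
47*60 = 2820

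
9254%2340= 2234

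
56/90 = 28/45 = 0.62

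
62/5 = 12 + 2/5 = 12.40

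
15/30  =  1/2 = 0.50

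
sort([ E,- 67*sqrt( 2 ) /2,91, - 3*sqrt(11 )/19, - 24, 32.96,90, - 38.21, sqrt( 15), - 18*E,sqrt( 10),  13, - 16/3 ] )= [ - 18*E,  -  67*sqrt( 2)/2,-38.21, - 24, - 16/3,-3*sqrt( 11) /19,E,sqrt( 10 ),sqrt( 15), 13, 32.96,90,91] 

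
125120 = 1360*92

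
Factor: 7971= 3^1*2657^1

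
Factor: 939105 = 3^2*5^1*41^1*509^1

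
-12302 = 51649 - 63951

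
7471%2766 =1939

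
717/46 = 15 + 27/46= 15.59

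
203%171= 32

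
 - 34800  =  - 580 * 60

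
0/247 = 0=0.00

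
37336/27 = 37336/27 =1382.81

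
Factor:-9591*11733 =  - 3^2*23^1*139^1*3911^1=- 112531203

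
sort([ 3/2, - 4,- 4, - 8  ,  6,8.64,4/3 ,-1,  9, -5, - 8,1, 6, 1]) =[-8, - 8,-5,  -  4, - 4,  -  1, 1, 1 , 4/3,3/2, 6,6, 8.64,9 ] 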